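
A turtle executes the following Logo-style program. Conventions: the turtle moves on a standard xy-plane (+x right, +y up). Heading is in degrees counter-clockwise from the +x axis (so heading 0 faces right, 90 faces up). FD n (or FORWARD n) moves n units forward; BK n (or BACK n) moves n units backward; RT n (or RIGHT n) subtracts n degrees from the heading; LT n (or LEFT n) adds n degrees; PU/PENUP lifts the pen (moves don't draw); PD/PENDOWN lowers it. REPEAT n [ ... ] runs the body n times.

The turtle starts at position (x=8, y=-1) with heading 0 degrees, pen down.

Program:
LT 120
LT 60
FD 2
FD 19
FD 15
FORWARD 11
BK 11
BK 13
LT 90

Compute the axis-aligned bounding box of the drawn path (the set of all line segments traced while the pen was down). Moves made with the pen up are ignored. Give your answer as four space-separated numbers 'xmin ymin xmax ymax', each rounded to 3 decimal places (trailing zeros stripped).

Executing turtle program step by step:
Start: pos=(8,-1), heading=0, pen down
LT 120: heading 0 -> 120
LT 60: heading 120 -> 180
FD 2: (8,-1) -> (6,-1) [heading=180, draw]
FD 19: (6,-1) -> (-13,-1) [heading=180, draw]
FD 15: (-13,-1) -> (-28,-1) [heading=180, draw]
FD 11: (-28,-1) -> (-39,-1) [heading=180, draw]
BK 11: (-39,-1) -> (-28,-1) [heading=180, draw]
BK 13: (-28,-1) -> (-15,-1) [heading=180, draw]
LT 90: heading 180 -> 270
Final: pos=(-15,-1), heading=270, 6 segment(s) drawn

Segment endpoints: x in {-39, -28, -15, -13, 6, 8}, y in {-1, -1, -1, -1, -1, -1}
xmin=-39, ymin=-1, xmax=8, ymax=-1

Answer: -39 -1 8 -1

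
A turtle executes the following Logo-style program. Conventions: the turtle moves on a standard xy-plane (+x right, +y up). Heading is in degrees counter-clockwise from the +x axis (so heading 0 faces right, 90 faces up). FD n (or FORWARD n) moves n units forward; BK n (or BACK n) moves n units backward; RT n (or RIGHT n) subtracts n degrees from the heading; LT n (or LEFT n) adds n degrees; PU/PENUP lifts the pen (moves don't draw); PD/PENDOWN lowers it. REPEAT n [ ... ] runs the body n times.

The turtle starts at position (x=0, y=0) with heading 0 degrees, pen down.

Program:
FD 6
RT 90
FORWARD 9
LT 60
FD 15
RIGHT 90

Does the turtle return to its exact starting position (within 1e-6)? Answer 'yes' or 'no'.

Answer: no

Derivation:
Executing turtle program step by step:
Start: pos=(0,0), heading=0, pen down
FD 6: (0,0) -> (6,0) [heading=0, draw]
RT 90: heading 0 -> 270
FD 9: (6,0) -> (6,-9) [heading=270, draw]
LT 60: heading 270 -> 330
FD 15: (6,-9) -> (18.99,-16.5) [heading=330, draw]
RT 90: heading 330 -> 240
Final: pos=(18.99,-16.5), heading=240, 3 segment(s) drawn

Start position: (0, 0)
Final position: (18.99, -16.5)
Distance = 25.157; >= 1e-6 -> NOT closed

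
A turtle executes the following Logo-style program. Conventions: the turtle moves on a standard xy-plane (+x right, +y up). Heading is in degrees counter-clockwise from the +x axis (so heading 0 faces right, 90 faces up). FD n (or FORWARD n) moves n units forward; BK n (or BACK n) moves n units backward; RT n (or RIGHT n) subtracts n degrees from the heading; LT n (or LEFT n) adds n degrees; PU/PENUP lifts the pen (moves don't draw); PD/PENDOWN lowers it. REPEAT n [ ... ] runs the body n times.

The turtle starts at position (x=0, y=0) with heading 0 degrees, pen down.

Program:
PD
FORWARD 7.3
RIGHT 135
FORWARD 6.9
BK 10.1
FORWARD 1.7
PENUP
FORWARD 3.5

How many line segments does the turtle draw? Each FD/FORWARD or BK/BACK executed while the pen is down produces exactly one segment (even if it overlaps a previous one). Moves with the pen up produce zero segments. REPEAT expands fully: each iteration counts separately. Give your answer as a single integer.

Executing turtle program step by step:
Start: pos=(0,0), heading=0, pen down
PD: pen down
FD 7.3: (0,0) -> (7.3,0) [heading=0, draw]
RT 135: heading 0 -> 225
FD 6.9: (7.3,0) -> (2.421,-4.879) [heading=225, draw]
BK 10.1: (2.421,-4.879) -> (9.563,2.263) [heading=225, draw]
FD 1.7: (9.563,2.263) -> (8.361,1.061) [heading=225, draw]
PU: pen up
FD 3.5: (8.361,1.061) -> (5.886,-1.414) [heading=225, move]
Final: pos=(5.886,-1.414), heading=225, 4 segment(s) drawn
Segments drawn: 4

Answer: 4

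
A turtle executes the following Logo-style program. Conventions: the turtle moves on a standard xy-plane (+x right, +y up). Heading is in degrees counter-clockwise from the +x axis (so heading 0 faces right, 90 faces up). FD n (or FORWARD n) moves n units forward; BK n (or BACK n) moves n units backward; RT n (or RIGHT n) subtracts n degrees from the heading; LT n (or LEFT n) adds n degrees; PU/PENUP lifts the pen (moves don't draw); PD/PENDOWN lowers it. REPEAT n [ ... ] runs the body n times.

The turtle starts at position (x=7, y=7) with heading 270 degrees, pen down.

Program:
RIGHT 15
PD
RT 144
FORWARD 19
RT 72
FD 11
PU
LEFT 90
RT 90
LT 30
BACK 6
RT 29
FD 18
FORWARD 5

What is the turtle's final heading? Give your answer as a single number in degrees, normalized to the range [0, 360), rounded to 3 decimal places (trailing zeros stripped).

Answer: 40

Derivation:
Executing turtle program step by step:
Start: pos=(7,7), heading=270, pen down
RT 15: heading 270 -> 255
PD: pen down
RT 144: heading 255 -> 111
FD 19: (7,7) -> (0.191,24.738) [heading=111, draw]
RT 72: heading 111 -> 39
FD 11: (0.191,24.738) -> (8.74,31.661) [heading=39, draw]
PU: pen up
LT 90: heading 39 -> 129
RT 90: heading 129 -> 39
LT 30: heading 39 -> 69
BK 6: (8.74,31.661) -> (6.589,26.059) [heading=69, move]
RT 29: heading 69 -> 40
FD 18: (6.589,26.059) -> (20.378,37.629) [heading=40, move]
FD 5: (20.378,37.629) -> (24.208,40.843) [heading=40, move]
Final: pos=(24.208,40.843), heading=40, 2 segment(s) drawn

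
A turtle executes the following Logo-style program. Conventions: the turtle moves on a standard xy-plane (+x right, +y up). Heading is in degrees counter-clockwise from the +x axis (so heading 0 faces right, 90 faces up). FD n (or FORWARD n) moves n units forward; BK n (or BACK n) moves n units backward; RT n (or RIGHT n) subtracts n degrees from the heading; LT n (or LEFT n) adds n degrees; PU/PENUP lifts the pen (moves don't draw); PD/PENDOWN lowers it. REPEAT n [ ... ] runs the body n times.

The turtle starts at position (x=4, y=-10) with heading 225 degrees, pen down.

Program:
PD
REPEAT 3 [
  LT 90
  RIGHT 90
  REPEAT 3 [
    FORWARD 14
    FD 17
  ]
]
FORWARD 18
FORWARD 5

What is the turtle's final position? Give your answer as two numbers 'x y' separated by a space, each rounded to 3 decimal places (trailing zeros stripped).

Answer: -209.546 -223.546

Derivation:
Executing turtle program step by step:
Start: pos=(4,-10), heading=225, pen down
PD: pen down
REPEAT 3 [
  -- iteration 1/3 --
  LT 90: heading 225 -> 315
  RT 90: heading 315 -> 225
  REPEAT 3 [
    -- iteration 1/3 --
    FD 14: (4,-10) -> (-5.899,-19.899) [heading=225, draw]
    FD 17: (-5.899,-19.899) -> (-17.92,-31.92) [heading=225, draw]
    -- iteration 2/3 --
    FD 14: (-17.92,-31.92) -> (-27.82,-41.82) [heading=225, draw]
    FD 17: (-27.82,-41.82) -> (-39.841,-53.841) [heading=225, draw]
    -- iteration 3/3 --
    FD 14: (-39.841,-53.841) -> (-49.74,-63.74) [heading=225, draw]
    FD 17: (-49.74,-63.74) -> (-61.761,-75.761) [heading=225, draw]
  ]
  -- iteration 2/3 --
  LT 90: heading 225 -> 315
  RT 90: heading 315 -> 225
  REPEAT 3 [
    -- iteration 1/3 --
    FD 14: (-61.761,-75.761) -> (-71.66,-85.66) [heading=225, draw]
    FD 17: (-71.66,-85.66) -> (-83.681,-97.681) [heading=225, draw]
    -- iteration 2/3 --
    FD 14: (-83.681,-97.681) -> (-93.581,-107.581) [heading=225, draw]
    FD 17: (-93.581,-107.581) -> (-105.602,-119.602) [heading=225, draw]
    -- iteration 3/3 --
    FD 14: (-105.602,-119.602) -> (-115.501,-129.501) [heading=225, draw]
    FD 17: (-115.501,-129.501) -> (-127.522,-141.522) [heading=225, draw]
  ]
  -- iteration 3/3 --
  LT 90: heading 225 -> 315
  RT 90: heading 315 -> 225
  REPEAT 3 [
    -- iteration 1/3 --
    FD 14: (-127.522,-141.522) -> (-137.421,-151.421) [heading=225, draw]
    FD 17: (-137.421,-151.421) -> (-149.442,-163.442) [heading=225, draw]
    -- iteration 2/3 --
    FD 14: (-149.442,-163.442) -> (-159.342,-173.342) [heading=225, draw]
    FD 17: (-159.342,-173.342) -> (-171.362,-185.362) [heading=225, draw]
    -- iteration 3/3 --
    FD 14: (-171.362,-185.362) -> (-181.262,-195.262) [heading=225, draw]
    FD 17: (-181.262,-195.262) -> (-193.283,-207.283) [heading=225, draw]
  ]
]
FD 18: (-193.283,-207.283) -> (-206.011,-220.011) [heading=225, draw]
FD 5: (-206.011,-220.011) -> (-209.546,-223.546) [heading=225, draw]
Final: pos=(-209.546,-223.546), heading=225, 20 segment(s) drawn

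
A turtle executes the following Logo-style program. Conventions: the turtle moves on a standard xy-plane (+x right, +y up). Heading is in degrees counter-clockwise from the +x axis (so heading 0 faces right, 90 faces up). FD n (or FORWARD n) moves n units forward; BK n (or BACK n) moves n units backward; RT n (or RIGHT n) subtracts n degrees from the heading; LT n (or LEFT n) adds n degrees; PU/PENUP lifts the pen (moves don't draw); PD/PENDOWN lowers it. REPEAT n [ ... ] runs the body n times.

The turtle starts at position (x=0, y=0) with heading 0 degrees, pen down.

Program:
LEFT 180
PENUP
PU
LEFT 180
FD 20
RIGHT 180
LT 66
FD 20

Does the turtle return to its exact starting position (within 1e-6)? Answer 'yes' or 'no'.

Answer: no

Derivation:
Executing turtle program step by step:
Start: pos=(0,0), heading=0, pen down
LT 180: heading 0 -> 180
PU: pen up
PU: pen up
LT 180: heading 180 -> 0
FD 20: (0,0) -> (20,0) [heading=0, move]
RT 180: heading 0 -> 180
LT 66: heading 180 -> 246
FD 20: (20,0) -> (11.865,-18.271) [heading=246, move]
Final: pos=(11.865,-18.271), heading=246, 0 segment(s) drawn

Start position: (0, 0)
Final position: (11.865, -18.271)
Distance = 21.786; >= 1e-6 -> NOT closed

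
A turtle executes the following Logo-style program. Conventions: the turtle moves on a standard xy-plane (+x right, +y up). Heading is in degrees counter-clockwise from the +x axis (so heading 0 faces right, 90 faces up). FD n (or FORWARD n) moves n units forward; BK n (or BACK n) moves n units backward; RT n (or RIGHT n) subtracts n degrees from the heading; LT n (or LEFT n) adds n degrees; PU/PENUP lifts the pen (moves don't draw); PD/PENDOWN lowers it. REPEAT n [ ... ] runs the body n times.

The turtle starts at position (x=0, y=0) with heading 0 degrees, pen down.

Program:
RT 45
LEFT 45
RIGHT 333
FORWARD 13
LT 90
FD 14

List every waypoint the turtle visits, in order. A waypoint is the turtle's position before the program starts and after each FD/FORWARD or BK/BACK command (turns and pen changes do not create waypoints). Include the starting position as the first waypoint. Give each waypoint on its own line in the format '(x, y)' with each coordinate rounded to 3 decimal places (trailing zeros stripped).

Answer: (0, 0)
(11.583, 5.902)
(5.227, 18.376)

Derivation:
Executing turtle program step by step:
Start: pos=(0,0), heading=0, pen down
RT 45: heading 0 -> 315
LT 45: heading 315 -> 0
RT 333: heading 0 -> 27
FD 13: (0,0) -> (11.583,5.902) [heading=27, draw]
LT 90: heading 27 -> 117
FD 14: (11.583,5.902) -> (5.227,18.376) [heading=117, draw]
Final: pos=(5.227,18.376), heading=117, 2 segment(s) drawn
Waypoints (3 total):
(0, 0)
(11.583, 5.902)
(5.227, 18.376)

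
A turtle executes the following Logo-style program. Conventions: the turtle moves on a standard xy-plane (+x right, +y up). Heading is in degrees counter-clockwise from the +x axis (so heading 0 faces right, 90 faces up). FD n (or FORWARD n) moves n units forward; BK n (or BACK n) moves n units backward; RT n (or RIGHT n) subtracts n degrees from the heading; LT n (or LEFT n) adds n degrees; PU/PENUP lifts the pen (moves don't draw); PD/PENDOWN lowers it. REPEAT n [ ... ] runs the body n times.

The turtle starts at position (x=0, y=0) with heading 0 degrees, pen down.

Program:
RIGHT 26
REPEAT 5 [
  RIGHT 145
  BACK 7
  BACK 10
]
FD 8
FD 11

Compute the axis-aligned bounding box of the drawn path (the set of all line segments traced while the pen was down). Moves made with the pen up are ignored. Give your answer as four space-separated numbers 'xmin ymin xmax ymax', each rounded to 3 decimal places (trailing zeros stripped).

Answer: 0 -9.15 16.791 7.538

Derivation:
Executing turtle program step by step:
Start: pos=(0,0), heading=0, pen down
RT 26: heading 0 -> 334
REPEAT 5 [
  -- iteration 1/5 --
  RT 145: heading 334 -> 189
  BK 7: (0,0) -> (6.914,1.095) [heading=189, draw]
  BK 10: (6.914,1.095) -> (16.791,2.659) [heading=189, draw]
  -- iteration 2/5 --
  RT 145: heading 189 -> 44
  BK 7: (16.791,2.659) -> (11.755,-2.203) [heading=44, draw]
  BK 10: (11.755,-2.203) -> (4.562,-9.15) [heading=44, draw]
  -- iteration 3/5 --
  RT 145: heading 44 -> 259
  BK 7: (4.562,-9.15) -> (5.898,-2.278) [heading=259, draw]
  BK 10: (5.898,-2.278) -> (7.806,7.538) [heading=259, draw]
  -- iteration 4/5 --
  RT 145: heading 259 -> 114
  BK 7: (7.806,7.538) -> (10.653,1.143) [heading=114, draw]
  BK 10: (10.653,1.143) -> (14.72,-7.992) [heading=114, draw]
  -- iteration 5/5 --
  RT 145: heading 114 -> 329
  BK 7: (14.72,-7.992) -> (8.72,-4.387) [heading=329, draw]
  BK 10: (8.72,-4.387) -> (0.148,0.763) [heading=329, draw]
]
FD 8: (0.148,0.763) -> (7.006,-3.357) [heading=329, draw]
FD 11: (7.006,-3.357) -> (16.435,-9.022) [heading=329, draw]
Final: pos=(16.435,-9.022), heading=329, 12 segment(s) drawn

Segment endpoints: x in {0, 0.148, 4.562, 5.898, 6.914, 7.006, 7.806, 8.72, 10.653, 11.755, 14.72, 16.435, 16.791}, y in {-9.15, -9.022, -7.992, -4.387, -3.357, -2.278, -2.203, 0, 0.763, 1.095, 1.143, 2.659, 7.538}
xmin=0, ymin=-9.15, xmax=16.791, ymax=7.538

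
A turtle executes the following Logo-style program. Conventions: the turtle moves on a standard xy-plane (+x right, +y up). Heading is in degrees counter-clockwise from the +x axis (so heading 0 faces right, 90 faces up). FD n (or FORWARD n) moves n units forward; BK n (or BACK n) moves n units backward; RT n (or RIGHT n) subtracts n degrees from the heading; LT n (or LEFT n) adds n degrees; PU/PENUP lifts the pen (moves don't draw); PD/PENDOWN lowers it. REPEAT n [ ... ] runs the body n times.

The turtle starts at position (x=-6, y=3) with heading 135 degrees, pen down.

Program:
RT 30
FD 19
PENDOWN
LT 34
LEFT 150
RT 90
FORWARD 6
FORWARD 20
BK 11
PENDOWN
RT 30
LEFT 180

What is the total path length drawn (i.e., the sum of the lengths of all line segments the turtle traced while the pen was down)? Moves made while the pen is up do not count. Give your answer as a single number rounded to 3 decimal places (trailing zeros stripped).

Answer: 56

Derivation:
Executing turtle program step by step:
Start: pos=(-6,3), heading=135, pen down
RT 30: heading 135 -> 105
FD 19: (-6,3) -> (-10.918,21.353) [heading=105, draw]
PD: pen down
LT 34: heading 105 -> 139
LT 150: heading 139 -> 289
RT 90: heading 289 -> 199
FD 6: (-10.918,21.353) -> (-16.591,19.399) [heading=199, draw]
FD 20: (-16.591,19.399) -> (-35.501,12.888) [heading=199, draw]
BK 11: (-35.501,12.888) -> (-25.1,16.469) [heading=199, draw]
PD: pen down
RT 30: heading 199 -> 169
LT 180: heading 169 -> 349
Final: pos=(-25.1,16.469), heading=349, 4 segment(s) drawn

Segment lengths:
  seg 1: (-6,3) -> (-10.918,21.353), length = 19
  seg 2: (-10.918,21.353) -> (-16.591,19.399), length = 6
  seg 3: (-16.591,19.399) -> (-35.501,12.888), length = 20
  seg 4: (-35.501,12.888) -> (-25.1,16.469), length = 11
Total = 56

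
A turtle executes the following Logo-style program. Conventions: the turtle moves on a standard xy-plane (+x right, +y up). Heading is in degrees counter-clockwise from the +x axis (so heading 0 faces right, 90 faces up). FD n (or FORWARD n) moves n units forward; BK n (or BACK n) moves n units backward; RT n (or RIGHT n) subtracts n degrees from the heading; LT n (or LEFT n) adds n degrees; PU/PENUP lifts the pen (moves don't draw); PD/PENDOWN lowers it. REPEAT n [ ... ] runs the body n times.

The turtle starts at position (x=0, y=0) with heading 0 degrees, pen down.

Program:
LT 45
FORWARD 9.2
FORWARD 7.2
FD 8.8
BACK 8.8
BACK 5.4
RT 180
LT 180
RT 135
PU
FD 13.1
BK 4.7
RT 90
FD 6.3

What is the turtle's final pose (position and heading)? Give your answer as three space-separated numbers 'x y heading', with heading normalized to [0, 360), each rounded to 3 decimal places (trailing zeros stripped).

Executing turtle program step by step:
Start: pos=(0,0), heading=0, pen down
LT 45: heading 0 -> 45
FD 9.2: (0,0) -> (6.505,6.505) [heading=45, draw]
FD 7.2: (6.505,6.505) -> (11.597,11.597) [heading=45, draw]
FD 8.8: (11.597,11.597) -> (17.819,17.819) [heading=45, draw]
BK 8.8: (17.819,17.819) -> (11.597,11.597) [heading=45, draw]
BK 5.4: (11.597,11.597) -> (7.778,7.778) [heading=45, draw]
RT 180: heading 45 -> 225
LT 180: heading 225 -> 45
RT 135: heading 45 -> 270
PU: pen up
FD 13.1: (7.778,7.778) -> (7.778,-5.322) [heading=270, move]
BK 4.7: (7.778,-5.322) -> (7.778,-0.622) [heading=270, move]
RT 90: heading 270 -> 180
FD 6.3: (7.778,-0.622) -> (1.478,-0.622) [heading=180, move]
Final: pos=(1.478,-0.622), heading=180, 5 segment(s) drawn

Answer: 1.478 -0.622 180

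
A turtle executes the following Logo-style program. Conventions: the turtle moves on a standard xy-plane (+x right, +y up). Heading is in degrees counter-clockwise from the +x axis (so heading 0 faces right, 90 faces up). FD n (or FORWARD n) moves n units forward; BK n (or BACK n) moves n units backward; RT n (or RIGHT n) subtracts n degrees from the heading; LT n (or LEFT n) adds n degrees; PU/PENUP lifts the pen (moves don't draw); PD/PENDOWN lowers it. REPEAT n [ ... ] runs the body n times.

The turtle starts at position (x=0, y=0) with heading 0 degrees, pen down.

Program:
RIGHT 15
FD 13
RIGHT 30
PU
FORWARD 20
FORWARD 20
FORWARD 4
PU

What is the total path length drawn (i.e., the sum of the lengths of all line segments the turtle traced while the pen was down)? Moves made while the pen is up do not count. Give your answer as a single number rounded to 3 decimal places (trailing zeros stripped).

Executing turtle program step by step:
Start: pos=(0,0), heading=0, pen down
RT 15: heading 0 -> 345
FD 13: (0,0) -> (12.557,-3.365) [heading=345, draw]
RT 30: heading 345 -> 315
PU: pen up
FD 20: (12.557,-3.365) -> (26.699,-17.507) [heading=315, move]
FD 20: (26.699,-17.507) -> (40.841,-31.649) [heading=315, move]
FD 4: (40.841,-31.649) -> (43.67,-34.477) [heading=315, move]
PU: pen up
Final: pos=(43.67,-34.477), heading=315, 1 segment(s) drawn

Segment lengths:
  seg 1: (0,0) -> (12.557,-3.365), length = 13
Total = 13

Answer: 13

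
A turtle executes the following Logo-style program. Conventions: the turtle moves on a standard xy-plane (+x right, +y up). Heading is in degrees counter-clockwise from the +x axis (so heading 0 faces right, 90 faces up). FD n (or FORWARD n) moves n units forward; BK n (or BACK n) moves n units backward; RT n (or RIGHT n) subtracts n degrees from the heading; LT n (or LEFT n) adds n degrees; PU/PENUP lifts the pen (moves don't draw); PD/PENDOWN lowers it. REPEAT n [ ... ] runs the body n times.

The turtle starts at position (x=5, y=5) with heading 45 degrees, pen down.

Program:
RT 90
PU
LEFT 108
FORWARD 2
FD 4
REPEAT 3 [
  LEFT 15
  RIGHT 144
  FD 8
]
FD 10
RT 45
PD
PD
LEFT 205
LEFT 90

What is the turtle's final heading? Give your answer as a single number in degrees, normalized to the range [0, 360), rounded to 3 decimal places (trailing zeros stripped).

Answer: 286

Derivation:
Executing turtle program step by step:
Start: pos=(5,5), heading=45, pen down
RT 90: heading 45 -> 315
PU: pen up
LT 108: heading 315 -> 63
FD 2: (5,5) -> (5.908,6.782) [heading=63, move]
FD 4: (5.908,6.782) -> (7.724,10.346) [heading=63, move]
REPEAT 3 [
  -- iteration 1/3 --
  LT 15: heading 63 -> 78
  RT 144: heading 78 -> 294
  FD 8: (7.724,10.346) -> (10.978,3.038) [heading=294, move]
  -- iteration 2/3 --
  LT 15: heading 294 -> 309
  RT 144: heading 309 -> 165
  FD 8: (10.978,3.038) -> (3.25,5.108) [heading=165, move]
  -- iteration 3/3 --
  LT 15: heading 165 -> 180
  RT 144: heading 180 -> 36
  FD 8: (3.25,5.108) -> (9.723,9.811) [heading=36, move]
]
FD 10: (9.723,9.811) -> (17.813,15.688) [heading=36, move]
RT 45: heading 36 -> 351
PD: pen down
PD: pen down
LT 205: heading 351 -> 196
LT 90: heading 196 -> 286
Final: pos=(17.813,15.688), heading=286, 0 segment(s) drawn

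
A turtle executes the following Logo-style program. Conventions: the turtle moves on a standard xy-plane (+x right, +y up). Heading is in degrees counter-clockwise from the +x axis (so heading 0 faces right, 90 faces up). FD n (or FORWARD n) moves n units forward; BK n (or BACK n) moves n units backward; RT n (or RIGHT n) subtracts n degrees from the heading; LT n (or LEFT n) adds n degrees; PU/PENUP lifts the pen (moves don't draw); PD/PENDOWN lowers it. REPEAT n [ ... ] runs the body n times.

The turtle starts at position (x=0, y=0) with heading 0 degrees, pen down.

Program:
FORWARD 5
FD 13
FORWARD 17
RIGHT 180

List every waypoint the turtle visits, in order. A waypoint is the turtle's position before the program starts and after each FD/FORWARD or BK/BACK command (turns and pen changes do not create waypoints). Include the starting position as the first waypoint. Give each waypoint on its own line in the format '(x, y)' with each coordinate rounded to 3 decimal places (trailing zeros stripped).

Answer: (0, 0)
(5, 0)
(18, 0)
(35, 0)

Derivation:
Executing turtle program step by step:
Start: pos=(0,0), heading=0, pen down
FD 5: (0,0) -> (5,0) [heading=0, draw]
FD 13: (5,0) -> (18,0) [heading=0, draw]
FD 17: (18,0) -> (35,0) [heading=0, draw]
RT 180: heading 0 -> 180
Final: pos=(35,0), heading=180, 3 segment(s) drawn
Waypoints (4 total):
(0, 0)
(5, 0)
(18, 0)
(35, 0)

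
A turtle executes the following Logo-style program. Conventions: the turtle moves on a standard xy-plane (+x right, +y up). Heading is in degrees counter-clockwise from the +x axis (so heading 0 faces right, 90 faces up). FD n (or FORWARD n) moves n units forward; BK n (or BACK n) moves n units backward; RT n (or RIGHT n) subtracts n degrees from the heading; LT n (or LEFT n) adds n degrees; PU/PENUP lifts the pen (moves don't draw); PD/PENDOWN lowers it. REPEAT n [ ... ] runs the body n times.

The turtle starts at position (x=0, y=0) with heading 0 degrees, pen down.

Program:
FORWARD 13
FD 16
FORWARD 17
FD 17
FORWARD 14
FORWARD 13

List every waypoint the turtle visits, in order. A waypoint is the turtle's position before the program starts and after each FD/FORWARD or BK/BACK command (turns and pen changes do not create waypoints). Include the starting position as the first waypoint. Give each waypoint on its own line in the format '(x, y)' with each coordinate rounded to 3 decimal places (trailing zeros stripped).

Answer: (0, 0)
(13, 0)
(29, 0)
(46, 0)
(63, 0)
(77, 0)
(90, 0)

Derivation:
Executing turtle program step by step:
Start: pos=(0,0), heading=0, pen down
FD 13: (0,0) -> (13,0) [heading=0, draw]
FD 16: (13,0) -> (29,0) [heading=0, draw]
FD 17: (29,0) -> (46,0) [heading=0, draw]
FD 17: (46,0) -> (63,0) [heading=0, draw]
FD 14: (63,0) -> (77,0) [heading=0, draw]
FD 13: (77,0) -> (90,0) [heading=0, draw]
Final: pos=(90,0), heading=0, 6 segment(s) drawn
Waypoints (7 total):
(0, 0)
(13, 0)
(29, 0)
(46, 0)
(63, 0)
(77, 0)
(90, 0)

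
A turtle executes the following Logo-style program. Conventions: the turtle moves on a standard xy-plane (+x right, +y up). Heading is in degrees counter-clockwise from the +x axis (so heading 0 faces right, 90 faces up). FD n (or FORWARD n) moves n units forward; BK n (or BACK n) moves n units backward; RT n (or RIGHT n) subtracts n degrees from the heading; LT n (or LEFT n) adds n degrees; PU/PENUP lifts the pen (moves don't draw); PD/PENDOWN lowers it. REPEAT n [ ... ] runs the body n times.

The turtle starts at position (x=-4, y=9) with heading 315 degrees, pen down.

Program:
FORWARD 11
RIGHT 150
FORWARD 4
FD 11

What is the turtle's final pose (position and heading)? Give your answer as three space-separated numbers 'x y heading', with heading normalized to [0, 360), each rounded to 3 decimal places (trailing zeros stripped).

Answer: -10.711 5.104 165

Derivation:
Executing turtle program step by step:
Start: pos=(-4,9), heading=315, pen down
FD 11: (-4,9) -> (3.778,1.222) [heading=315, draw]
RT 150: heading 315 -> 165
FD 4: (3.778,1.222) -> (-0.086,2.257) [heading=165, draw]
FD 11: (-0.086,2.257) -> (-10.711,5.104) [heading=165, draw]
Final: pos=(-10.711,5.104), heading=165, 3 segment(s) drawn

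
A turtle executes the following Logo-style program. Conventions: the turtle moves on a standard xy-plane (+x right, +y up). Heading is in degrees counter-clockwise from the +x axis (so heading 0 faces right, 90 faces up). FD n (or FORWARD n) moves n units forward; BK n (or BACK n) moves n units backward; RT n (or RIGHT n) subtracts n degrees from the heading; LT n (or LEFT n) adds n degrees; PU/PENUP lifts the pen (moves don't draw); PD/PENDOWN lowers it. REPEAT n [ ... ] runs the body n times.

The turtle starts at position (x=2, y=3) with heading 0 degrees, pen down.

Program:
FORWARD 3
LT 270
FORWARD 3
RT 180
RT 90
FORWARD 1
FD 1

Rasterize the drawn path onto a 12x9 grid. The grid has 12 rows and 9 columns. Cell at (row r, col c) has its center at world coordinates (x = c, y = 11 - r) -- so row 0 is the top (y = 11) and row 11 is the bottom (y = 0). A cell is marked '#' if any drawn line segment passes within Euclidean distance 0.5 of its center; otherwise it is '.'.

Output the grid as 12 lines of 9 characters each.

Segment 0: (2,3) -> (5,3)
Segment 1: (5,3) -> (5,0)
Segment 2: (5,0) -> (6,0)
Segment 3: (6,0) -> (7,0)

Answer: .........
.........
.........
.........
.........
.........
.........
.........
..####...
.....#...
.....#...
.....###.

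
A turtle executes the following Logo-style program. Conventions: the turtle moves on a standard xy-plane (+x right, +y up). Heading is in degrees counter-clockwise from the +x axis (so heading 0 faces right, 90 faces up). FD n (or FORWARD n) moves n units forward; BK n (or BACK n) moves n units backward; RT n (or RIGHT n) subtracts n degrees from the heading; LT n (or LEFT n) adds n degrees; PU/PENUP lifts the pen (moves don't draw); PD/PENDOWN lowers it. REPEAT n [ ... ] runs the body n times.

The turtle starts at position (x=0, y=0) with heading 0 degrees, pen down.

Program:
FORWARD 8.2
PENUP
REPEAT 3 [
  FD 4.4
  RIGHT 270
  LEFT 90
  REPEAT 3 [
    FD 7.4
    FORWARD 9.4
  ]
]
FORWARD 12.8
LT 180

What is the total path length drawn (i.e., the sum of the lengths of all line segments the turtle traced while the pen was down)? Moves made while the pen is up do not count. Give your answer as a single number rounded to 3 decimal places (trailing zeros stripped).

Answer: 8.2

Derivation:
Executing turtle program step by step:
Start: pos=(0,0), heading=0, pen down
FD 8.2: (0,0) -> (8.2,0) [heading=0, draw]
PU: pen up
REPEAT 3 [
  -- iteration 1/3 --
  FD 4.4: (8.2,0) -> (12.6,0) [heading=0, move]
  RT 270: heading 0 -> 90
  LT 90: heading 90 -> 180
  REPEAT 3 [
    -- iteration 1/3 --
    FD 7.4: (12.6,0) -> (5.2,0) [heading=180, move]
    FD 9.4: (5.2,0) -> (-4.2,0) [heading=180, move]
    -- iteration 2/3 --
    FD 7.4: (-4.2,0) -> (-11.6,0) [heading=180, move]
    FD 9.4: (-11.6,0) -> (-21,0) [heading=180, move]
    -- iteration 3/3 --
    FD 7.4: (-21,0) -> (-28.4,0) [heading=180, move]
    FD 9.4: (-28.4,0) -> (-37.8,0) [heading=180, move]
  ]
  -- iteration 2/3 --
  FD 4.4: (-37.8,0) -> (-42.2,0) [heading=180, move]
  RT 270: heading 180 -> 270
  LT 90: heading 270 -> 0
  REPEAT 3 [
    -- iteration 1/3 --
    FD 7.4: (-42.2,0) -> (-34.8,0) [heading=0, move]
    FD 9.4: (-34.8,0) -> (-25.4,0) [heading=0, move]
    -- iteration 2/3 --
    FD 7.4: (-25.4,0) -> (-18,0) [heading=0, move]
    FD 9.4: (-18,0) -> (-8.6,0) [heading=0, move]
    -- iteration 3/3 --
    FD 7.4: (-8.6,0) -> (-1.2,0) [heading=0, move]
    FD 9.4: (-1.2,0) -> (8.2,0) [heading=0, move]
  ]
  -- iteration 3/3 --
  FD 4.4: (8.2,0) -> (12.6,0) [heading=0, move]
  RT 270: heading 0 -> 90
  LT 90: heading 90 -> 180
  REPEAT 3 [
    -- iteration 1/3 --
    FD 7.4: (12.6,0) -> (5.2,0) [heading=180, move]
    FD 9.4: (5.2,0) -> (-4.2,0) [heading=180, move]
    -- iteration 2/3 --
    FD 7.4: (-4.2,0) -> (-11.6,0) [heading=180, move]
    FD 9.4: (-11.6,0) -> (-21,0) [heading=180, move]
    -- iteration 3/3 --
    FD 7.4: (-21,0) -> (-28.4,0) [heading=180, move]
    FD 9.4: (-28.4,0) -> (-37.8,0) [heading=180, move]
  ]
]
FD 12.8: (-37.8,0) -> (-50.6,0) [heading=180, move]
LT 180: heading 180 -> 0
Final: pos=(-50.6,0), heading=0, 1 segment(s) drawn

Segment lengths:
  seg 1: (0,0) -> (8.2,0), length = 8.2
Total = 8.2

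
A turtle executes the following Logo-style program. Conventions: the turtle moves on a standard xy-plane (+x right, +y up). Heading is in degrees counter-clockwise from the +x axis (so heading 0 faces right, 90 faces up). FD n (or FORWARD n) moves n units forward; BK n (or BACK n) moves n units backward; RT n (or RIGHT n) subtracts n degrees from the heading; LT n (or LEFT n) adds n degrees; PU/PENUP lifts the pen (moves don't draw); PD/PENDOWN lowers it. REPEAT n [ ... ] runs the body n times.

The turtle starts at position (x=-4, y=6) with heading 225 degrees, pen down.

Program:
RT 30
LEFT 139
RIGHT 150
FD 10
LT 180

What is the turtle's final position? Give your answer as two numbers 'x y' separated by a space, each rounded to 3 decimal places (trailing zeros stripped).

Answer: -13.976 5.302

Derivation:
Executing turtle program step by step:
Start: pos=(-4,6), heading=225, pen down
RT 30: heading 225 -> 195
LT 139: heading 195 -> 334
RT 150: heading 334 -> 184
FD 10: (-4,6) -> (-13.976,5.302) [heading=184, draw]
LT 180: heading 184 -> 4
Final: pos=(-13.976,5.302), heading=4, 1 segment(s) drawn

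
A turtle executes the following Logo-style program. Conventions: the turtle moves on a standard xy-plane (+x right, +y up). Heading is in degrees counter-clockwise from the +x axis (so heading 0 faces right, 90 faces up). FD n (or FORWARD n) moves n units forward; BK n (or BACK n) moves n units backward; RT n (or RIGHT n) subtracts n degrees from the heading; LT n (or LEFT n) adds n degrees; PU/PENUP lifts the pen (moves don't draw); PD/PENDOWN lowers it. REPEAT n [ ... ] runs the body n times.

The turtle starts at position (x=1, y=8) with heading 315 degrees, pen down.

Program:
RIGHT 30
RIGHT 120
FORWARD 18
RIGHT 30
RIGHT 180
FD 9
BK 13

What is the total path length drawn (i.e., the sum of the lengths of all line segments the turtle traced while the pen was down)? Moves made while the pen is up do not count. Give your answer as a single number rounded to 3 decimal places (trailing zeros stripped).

Executing turtle program step by step:
Start: pos=(1,8), heading=315, pen down
RT 30: heading 315 -> 285
RT 120: heading 285 -> 165
FD 18: (1,8) -> (-16.387,12.659) [heading=165, draw]
RT 30: heading 165 -> 135
RT 180: heading 135 -> 315
FD 9: (-16.387,12.659) -> (-10.023,6.295) [heading=315, draw]
BK 13: (-10.023,6.295) -> (-19.215,15.487) [heading=315, draw]
Final: pos=(-19.215,15.487), heading=315, 3 segment(s) drawn

Segment lengths:
  seg 1: (1,8) -> (-16.387,12.659), length = 18
  seg 2: (-16.387,12.659) -> (-10.023,6.295), length = 9
  seg 3: (-10.023,6.295) -> (-19.215,15.487), length = 13
Total = 40

Answer: 40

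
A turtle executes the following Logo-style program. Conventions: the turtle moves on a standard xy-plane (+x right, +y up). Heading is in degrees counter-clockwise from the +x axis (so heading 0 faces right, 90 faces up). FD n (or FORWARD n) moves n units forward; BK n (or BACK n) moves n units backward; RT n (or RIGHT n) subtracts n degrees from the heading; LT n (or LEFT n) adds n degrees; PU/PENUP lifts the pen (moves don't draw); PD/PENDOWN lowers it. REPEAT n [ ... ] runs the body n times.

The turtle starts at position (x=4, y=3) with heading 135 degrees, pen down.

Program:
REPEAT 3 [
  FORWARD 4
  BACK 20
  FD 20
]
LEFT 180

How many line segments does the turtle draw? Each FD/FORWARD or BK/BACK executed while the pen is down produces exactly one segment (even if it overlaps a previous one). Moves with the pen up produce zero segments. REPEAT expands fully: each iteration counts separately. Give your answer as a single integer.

Executing turtle program step by step:
Start: pos=(4,3), heading=135, pen down
REPEAT 3 [
  -- iteration 1/3 --
  FD 4: (4,3) -> (1.172,5.828) [heading=135, draw]
  BK 20: (1.172,5.828) -> (15.314,-8.314) [heading=135, draw]
  FD 20: (15.314,-8.314) -> (1.172,5.828) [heading=135, draw]
  -- iteration 2/3 --
  FD 4: (1.172,5.828) -> (-1.657,8.657) [heading=135, draw]
  BK 20: (-1.657,8.657) -> (12.485,-5.485) [heading=135, draw]
  FD 20: (12.485,-5.485) -> (-1.657,8.657) [heading=135, draw]
  -- iteration 3/3 --
  FD 4: (-1.657,8.657) -> (-4.485,11.485) [heading=135, draw]
  BK 20: (-4.485,11.485) -> (9.657,-2.657) [heading=135, draw]
  FD 20: (9.657,-2.657) -> (-4.485,11.485) [heading=135, draw]
]
LT 180: heading 135 -> 315
Final: pos=(-4.485,11.485), heading=315, 9 segment(s) drawn
Segments drawn: 9

Answer: 9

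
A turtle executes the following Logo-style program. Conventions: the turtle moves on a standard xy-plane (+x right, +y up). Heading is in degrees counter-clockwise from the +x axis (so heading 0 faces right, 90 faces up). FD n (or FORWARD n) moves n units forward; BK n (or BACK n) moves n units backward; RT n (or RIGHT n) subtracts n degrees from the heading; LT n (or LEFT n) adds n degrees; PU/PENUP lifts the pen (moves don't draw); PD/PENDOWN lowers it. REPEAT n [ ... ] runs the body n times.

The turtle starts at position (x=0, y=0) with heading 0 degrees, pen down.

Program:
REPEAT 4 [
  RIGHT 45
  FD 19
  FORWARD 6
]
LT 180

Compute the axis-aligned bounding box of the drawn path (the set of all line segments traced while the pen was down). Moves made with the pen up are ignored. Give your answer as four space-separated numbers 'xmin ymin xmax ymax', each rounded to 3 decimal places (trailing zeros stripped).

Answer: -25 -60.355 17.678 0

Derivation:
Executing turtle program step by step:
Start: pos=(0,0), heading=0, pen down
REPEAT 4 [
  -- iteration 1/4 --
  RT 45: heading 0 -> 315
  FD 19: (0,0) -> (13.435,-13.435) [heading=315, draw]
  FD 6: (13.435,-13.435) -> (17.678,-17.678) [heading=315, draw]
  -- iteration 2/4 --
  RT 45: heading 315 -> 270
  FD 19: (17.678,-17.678) -> (17.678,-36.678) [heading=270, draw]
  FD 6: (17.678,-36.678) -> (17.678,-42.678) [heading=270, draw]
  -- iteration 3/4 --
  RT 45: heading 270 -> 225
  FD 19: (17.678,-42.678) -> (4.243,-56.113) [heading=225, draw]
  FD 6: (4.243,-56.113) -> (0,-60.355) [heading=225, draw]
  -- iteration 4/4 --
  RT 45: heading 225 -> 180
  FD 19: (0,-60.355) -> (-19,-60.355) [heading=180, draw]
  FD 6: (-19,-60.355) -> (-25,-60.355) [heading=180, draw]
]
LT 180: heading 180 -> 0
Final: pos=(-25,-60.355), heading=0, 8 segment(s) drawn

Segment endpoints: x in {-25, -19, 0, 0, 4.243, 13.435, 17.678}, y in {-60.355, -56.113, -42.678, -36.678, -17.678, -13.435, 0}
xmin=-25, ymin=-60.355, xmax=17.678, ymax=0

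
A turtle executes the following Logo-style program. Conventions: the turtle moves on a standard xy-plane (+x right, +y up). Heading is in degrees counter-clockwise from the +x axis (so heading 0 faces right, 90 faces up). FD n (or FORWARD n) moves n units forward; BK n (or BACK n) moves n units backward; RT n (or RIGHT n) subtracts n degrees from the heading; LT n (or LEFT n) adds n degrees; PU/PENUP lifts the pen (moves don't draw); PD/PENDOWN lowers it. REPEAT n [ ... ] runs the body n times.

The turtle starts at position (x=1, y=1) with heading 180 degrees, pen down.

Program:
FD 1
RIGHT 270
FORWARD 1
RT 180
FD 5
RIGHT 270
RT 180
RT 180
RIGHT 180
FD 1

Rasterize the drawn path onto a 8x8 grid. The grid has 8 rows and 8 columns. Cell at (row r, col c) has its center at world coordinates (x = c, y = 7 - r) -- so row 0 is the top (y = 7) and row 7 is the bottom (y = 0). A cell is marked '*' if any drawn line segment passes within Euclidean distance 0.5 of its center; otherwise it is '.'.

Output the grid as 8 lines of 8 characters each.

Answer: ........
........
**......
*.......
*.......
*.......
**......
*.......

Derivation:
Segment 0: (1,1) -> (0,1)
Segment 1: (0,1) -> (0,0)
Segment 2: (0,0) -> (-0,5)
Segment 3: (-0,5) -> (1,5)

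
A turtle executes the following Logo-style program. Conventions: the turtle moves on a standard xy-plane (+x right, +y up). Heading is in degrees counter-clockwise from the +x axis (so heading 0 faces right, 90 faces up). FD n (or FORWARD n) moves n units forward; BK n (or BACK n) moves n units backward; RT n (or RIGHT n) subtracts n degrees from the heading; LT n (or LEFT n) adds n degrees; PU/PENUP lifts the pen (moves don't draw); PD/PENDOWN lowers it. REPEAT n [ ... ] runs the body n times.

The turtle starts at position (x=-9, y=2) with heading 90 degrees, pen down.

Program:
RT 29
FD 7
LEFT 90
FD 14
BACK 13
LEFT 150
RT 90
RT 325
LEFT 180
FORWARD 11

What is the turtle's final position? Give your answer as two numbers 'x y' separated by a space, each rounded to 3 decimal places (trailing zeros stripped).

Executing turtle program step by step:
Start: pos=(-9,2), heading=90, pen down
RT 29: heading 90 -> 61
FD 7: (-9,2) -> (-5.606,8.122) [heading=61, draw]
LT 90: heading 61 -> 151
FD 14: (-5.606,8.122) -> (-17.851,14.91) [heading=151, draw]
BK 13: (-17.851,14.91) -> (-6.481,8.607) [heading=151, draw]
LT 150: heading 151 -> 301
RT 90: heading 301 -> 211
RT 325: heading 211 -> 246
LT 180: heading 246 -> 66
FD 11: (-6.481,8.607) -> (-2.007,18.656) [heading=66, draw]
Final: pos=(-2.007,18.656), heading=66, 4 segment(s) drawn

Answer: -2.007 18.656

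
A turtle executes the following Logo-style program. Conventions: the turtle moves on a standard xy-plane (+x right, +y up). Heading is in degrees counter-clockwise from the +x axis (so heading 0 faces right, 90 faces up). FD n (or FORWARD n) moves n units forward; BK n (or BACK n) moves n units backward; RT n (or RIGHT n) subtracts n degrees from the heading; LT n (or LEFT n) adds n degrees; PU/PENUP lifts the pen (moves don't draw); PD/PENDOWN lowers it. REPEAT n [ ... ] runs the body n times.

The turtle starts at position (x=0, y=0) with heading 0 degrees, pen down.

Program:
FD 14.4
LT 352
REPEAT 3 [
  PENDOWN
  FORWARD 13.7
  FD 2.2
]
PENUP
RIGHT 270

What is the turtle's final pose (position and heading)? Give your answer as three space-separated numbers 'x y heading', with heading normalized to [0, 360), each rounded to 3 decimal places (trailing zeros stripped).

Executing turtle program step by step:
Start: pos=(0,0), heading=0, pen down
FD 14.4: (0,0) -> (14.4,0) [heading=0, draw]
LT 352: heading 0 -> 352
REPEAT 3 [
  -- iteration 1/3 --
  PD: pen down
  FD 13.7: (14.4,0) -> (27.967,-1.907) [heading=352, draw]
  FD 2.2: (27.967,-1.907) -> (30.145,-2.213) [heading=352, draw]
  -- iteration 2/3 --
  PD: pen down
  FD 13.7: (30.145,-2.213) -> (43.712,-4.12) [heading=352, draw]
  FD 2.2: (43.712,-4.12) -> (45.891,-4.426) [heading=352, draw]
  -- iteration 3/3 --
  PD: pen down
  FD 13.7: (45.891,-4.426) -> (59.457,-6.332) [heading=352, draw]
  FD 2.2: (59.457,-6.332) -> (61.636,-6.639) [heading=352, draw]
]
PU: pen up
RT 270: heading 352 -> 82
Final: pos=(61.636,-6.639), heading=82, 7 segment(s) drawn

Answer: 61.636 -6.639 82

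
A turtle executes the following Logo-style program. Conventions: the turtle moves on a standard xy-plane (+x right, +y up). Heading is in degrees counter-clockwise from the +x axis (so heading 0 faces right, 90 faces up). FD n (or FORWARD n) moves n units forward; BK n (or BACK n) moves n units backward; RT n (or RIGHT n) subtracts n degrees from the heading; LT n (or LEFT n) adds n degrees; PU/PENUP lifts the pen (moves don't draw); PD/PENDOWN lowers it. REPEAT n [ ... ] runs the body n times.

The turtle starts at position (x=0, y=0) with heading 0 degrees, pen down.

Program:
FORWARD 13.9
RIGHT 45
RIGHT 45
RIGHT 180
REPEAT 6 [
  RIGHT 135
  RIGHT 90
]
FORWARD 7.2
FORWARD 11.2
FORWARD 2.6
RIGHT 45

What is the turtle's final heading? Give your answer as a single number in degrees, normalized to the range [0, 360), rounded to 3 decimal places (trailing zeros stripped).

Answer: 135

Derivation:
Executing turtle program step by step:
Start: pos=(0,0), heading=0, pen down
FD 13.9: (0,0) -> (13.9,0) [heading=0, draw]
RT 45: heading 0 -> 315
RT 45: heading 315 -> 270
RT 180: heading 270 -> 90
REPEAT 6 [
  -- iteration 1/6 --
  RT 135: heading 90 -> 315
  RT 90: heading 315 -> 225
  -- iteration 2/6 --
  RT 135: heading 225 -> 90
  RT 90: heading 90 -> 0
  -- iteration 3/6 --
  RT 135: heading 0 -> 225
  RT 90: heading 225 -> 135
  -- iteration 4/6 --
  RT 135: heading 135 -> 0
  RT 90: heading 0 -> 270
  -- iteration 5/6 --
  RT 135: heading 270 -> 135
  RT 90: heading 135 -> 45
  -- iteration 6/6 --
  RT 135: heading 45 -> 270
  RT 90: heading 270 -> 180
]
FD 7.2: (13.9,0) -> (6.7,0) [heading=180, draw]
FD 11.2: (6.7,0) -> (-4.5,0) [heading=180, draw]
FD 2.6: (-4.5,0) -> (-7.1,0) [heading=180, draw]
RT 45: heading 180 -> 135
Final: pos=(-7.1,0), heading=135, 4 segment(s) drawn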